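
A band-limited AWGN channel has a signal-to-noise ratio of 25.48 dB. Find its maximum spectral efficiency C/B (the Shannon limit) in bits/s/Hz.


SNR_linear = 10^(25.48/10) = 353.1832; C/B = log2(1 + SNR_linear) = log2(1 + 353.1832) = 8.4684

8.4684 bits/s/Hz


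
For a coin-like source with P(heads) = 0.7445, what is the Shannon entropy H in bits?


H = -p*log2(p) - (1-p)*log2(1-p). -0.7445*log2(0.7445) = 0.316901; -0.2555*log2(0.2555) = 0.502979. H = 0.316901 + 0.502979 = 0.8199

0.8199 bits


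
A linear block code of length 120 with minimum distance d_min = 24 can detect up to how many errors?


Detection capability = d_min - 1 = 24 - 1 = 23

23 errors


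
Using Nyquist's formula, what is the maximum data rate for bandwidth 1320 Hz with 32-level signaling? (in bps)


Rate = 2 * B * log2(M) = 2 * 1320 * 5.0 = 13200.0

13200.0 bps


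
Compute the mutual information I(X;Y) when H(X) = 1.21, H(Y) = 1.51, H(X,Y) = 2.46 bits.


I(X;Y) = H(X) + H(Y) - H(X,Y) = 1.21 + 1.51 - 2.46 = 0.26

0.26 bits


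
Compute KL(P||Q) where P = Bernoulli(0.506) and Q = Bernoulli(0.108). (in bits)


KL = p*log2(p/q) + (1-p)*log2((1-p)/(1-q)) = 0.506*log2(0.506/0.108) + 0.494*log2(0.494/0.892) = 0.7063

0.7063 bits


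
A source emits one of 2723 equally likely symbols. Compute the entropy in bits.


H = log2(n) = log2(2723) = 11.411

11.411 bits


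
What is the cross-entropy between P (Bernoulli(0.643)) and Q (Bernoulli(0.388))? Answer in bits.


H(P,Q) = -p*log2(q) - (1-p)*log2(1-q). -0.643*log2(0.388) = 0.878255; -0.357*log2(0.612) = 0.252898. H(P,Q) = 0.878255 + 0.252898 = 1.1312

1.1312 bits


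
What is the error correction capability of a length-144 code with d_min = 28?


Correction capability = floor((d-1)/2) = floor((28-1)/2) = 13

13 errors


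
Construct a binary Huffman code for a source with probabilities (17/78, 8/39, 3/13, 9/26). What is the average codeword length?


Huffman construction (repeatedly merge the two least-probable nodes; each merge adds 1 bit to every symbol beneath it): 8/39 + 17/78 = 11/26; 3/13 + 9/26 = 15/26; 11/26 + 15/26 = 1. Resulting codeword lengths (in the order the probabilities were given): (2, 2, 2, 2). L_avg = sum(p_i * l_i) = 17/78*2 + 8/39*2 + 3/13*2 + 9/26*2 = 2

2.0 bits


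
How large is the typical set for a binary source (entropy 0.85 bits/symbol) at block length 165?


log2|A_typical| = nH = 165 * 0.85 = 140.25, so |A_typical| ~ 2^140.25 = 1.658e+42

1.658e+42


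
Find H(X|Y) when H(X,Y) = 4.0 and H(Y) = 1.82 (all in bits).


H(X|Y) = H(X,Y) - H(Y) = 4.0 - 1.82 = 2.18

2.18 bits


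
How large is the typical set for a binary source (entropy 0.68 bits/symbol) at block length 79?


log2|A_typical| = nH = 79 * 0.68 = 53.72, so |A_typical| ~ 2^53.72 = 1.484e+16

1.484e+16


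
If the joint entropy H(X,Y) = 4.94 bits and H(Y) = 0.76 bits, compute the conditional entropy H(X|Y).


H(X|Y) = H(X,Y) - H(Y) = 4.94 - 0.76 = 4.18

4.18 bits


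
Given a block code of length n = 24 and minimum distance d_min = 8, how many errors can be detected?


Detection capability = d_min - 1 = 8 - 1 = 7

7 errors


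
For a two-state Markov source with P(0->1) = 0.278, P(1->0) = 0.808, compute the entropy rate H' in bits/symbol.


Stationary distribution: pi_0 = p10/(p01+p10) = 0.744, pi_1 = 0.256. Entropy rate H' = pi_0*H(p01) + pi_1*H(p10) = 0.744*0.8527 + 0.256*0.7056 = 0.8151

0.8151 bits/symbol


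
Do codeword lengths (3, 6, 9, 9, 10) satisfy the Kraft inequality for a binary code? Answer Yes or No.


Kraft sum = sum(2^(-l_i)) = 0.1455, need <= 1. Result: satisfied (a binary prefix-free code with these lengths exists)

Yes


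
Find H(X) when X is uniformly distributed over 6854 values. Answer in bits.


H = log2(n) = log2(6854) = 12.7427

12.7427 bits


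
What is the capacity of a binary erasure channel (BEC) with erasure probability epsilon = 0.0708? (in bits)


C = 1 - epsilon = 1 - 0.0708 = 0.9292

0.9292 bits


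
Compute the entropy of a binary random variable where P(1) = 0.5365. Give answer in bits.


H = -p*log2(p) - (1-p)*log2(1-p). -0.5365*log2(0.5365) = 0.481965; -0.4635*log2(0.4635) = 0.514188. H = 0.481965 + 0.514188 = 0.9962

0.9962 bits


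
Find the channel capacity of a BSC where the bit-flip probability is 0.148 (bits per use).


H(p) = -p*log2(p) - (1-p)*log2(1-p) = -0.148*log2(0.148) - 0.852*log2(0.852) = 0.407937 + 0.196876 = 0.6048. C = 1 - H(p) = 1 - 0.6048 = 0.3952

0.3952 bits


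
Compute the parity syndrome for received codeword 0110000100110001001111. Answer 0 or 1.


Syndrome = XOR of all bits = 0 XOR 1 XOR 1 XOR 0 XOR 0 XOR 0 XOR 0 XOR 1 XOR 0 XOR 0 XOR 1 XOR 1 XOR 0 XOR 0 XOR 0 XOR 1 XOR 0 XOR 0 XOR 1 XOR 1 XOR 1 XOR 1 = 0

0


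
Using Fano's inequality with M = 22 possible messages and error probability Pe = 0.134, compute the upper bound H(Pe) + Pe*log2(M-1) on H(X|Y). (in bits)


H(Pe) = -Pe*log2(Pe) - (1-Pe)*log2(1-Pe) = -0.134*log2(0.134) - 0.866*log2(0.866) = 0.388559 + 0.179748 = 0.5683. Pe*log2(M-1) = 0.134*log2(21) = 0.588571. Bound = H(Pe) + Pe*log2(M-1) = 0.388559 + 0.179748 + 0.588571 = 1.1569

1.1569 bits


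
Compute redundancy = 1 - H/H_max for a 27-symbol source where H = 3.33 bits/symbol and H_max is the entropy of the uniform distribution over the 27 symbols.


H_max = log2(K) = log2(27) = 4.7549 bits/symbol. Redundancy = 1 - H/H_max = 1 - 3.33/4.7549 = 1 - 0.7003 = 0.2997

0.2997


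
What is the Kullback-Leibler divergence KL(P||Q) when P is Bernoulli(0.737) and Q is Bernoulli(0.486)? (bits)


KL = p*log2(p/q) + (1-p)*log2((1-p)/(1-q)) = 0.737*log2(0.737/0.486) + 0.263*log2(0.263/0.514) = 0.1885

0.1885 bits


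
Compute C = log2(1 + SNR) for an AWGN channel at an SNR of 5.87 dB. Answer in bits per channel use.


SNR_linear = 10^(5.87/10) = 3.8637; C = log2(1 + SNR_linear) = log2(1 + 3.8637) = 2.282

2.282 bits/channel use


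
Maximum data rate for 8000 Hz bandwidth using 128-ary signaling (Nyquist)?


Rate = 2 * B * log2(M) = 2 * 8000 * 7.0 = 112000.0

112000.0 bps


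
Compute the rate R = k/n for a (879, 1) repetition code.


Rate = k/n = 1/879

1/879


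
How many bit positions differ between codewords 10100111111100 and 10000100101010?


Count differing positions: . . ^ . . . ^ ^ . ^ . ^ ^ . = 6 differences

6


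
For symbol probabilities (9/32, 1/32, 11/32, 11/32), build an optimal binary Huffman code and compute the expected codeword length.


Huffman construction (repeatedly merge the two least-probable nodes; each merge adds 1 bit to every symbol beneath it): 1/32 + 9/32 = 5/16; 5/16 + 11/32 = 21/32; 11/32 + 21/32 = 1. Resulting codeword lengths (in the order the probabilities were given): (3, 3, 2, 1). L_avg = sum(p_i * l_i) = 9/32*3 + 1/32*3 + 11/32*2 + 11/32*1 = 63/32 = 1.9688

1.9688 bits


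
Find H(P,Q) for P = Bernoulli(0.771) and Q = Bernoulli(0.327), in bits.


H(P,Q) = -p*log2(q) - (1-p)*log2(1-q). -0.771*log2(0.327) = 1.243343; -0.229*log2(0.673) = 0.130833. H(P,Q) = 1.243343 + 0.130833 = 1.3742

1.3742 bits


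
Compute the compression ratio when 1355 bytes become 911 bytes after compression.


Ratio = original / compressed = 1355 / 911 = 1.4874

1.4874


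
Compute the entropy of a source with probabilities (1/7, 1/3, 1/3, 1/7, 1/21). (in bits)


H = -sum(p_i * log2(p_i)). Terms: -(1/7)*log2(1/7) = 0.401051; -(1/3)*log2(1/3) = 0.528321; -(1/3)*log2(1/3) = 0.528321; -(1/7)*log2(1/7) = 0.401051; -(1/21)*log2(1/21) = 0.209158. H = 0.401051 + 0.528321 + 0.528321 + 0.401051 + 0.209158 = 2.0679

2.0679 bits


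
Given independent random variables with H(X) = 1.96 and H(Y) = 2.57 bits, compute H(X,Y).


For independent variables, H(X,Y) = H(X) + H(Y) = 1.96 + 2.57 = 4.53

4.53 bits


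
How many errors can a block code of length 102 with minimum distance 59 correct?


Correction capability = floor((d-1)/2) = floor((59-1)/2) = 29

29 errors


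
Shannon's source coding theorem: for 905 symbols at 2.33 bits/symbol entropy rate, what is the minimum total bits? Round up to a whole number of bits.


Minimum bits >= n * H = 905 * 2.33 = 2108.65, rounded up to a whole number of bits = 2109

2109 bits


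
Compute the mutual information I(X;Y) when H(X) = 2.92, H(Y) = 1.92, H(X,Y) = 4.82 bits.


I(X;Y) = H(X) + H(Y) - H(X,Y) = 2.92 + 1.92 - 4.82 = 0.02

0.02 bits


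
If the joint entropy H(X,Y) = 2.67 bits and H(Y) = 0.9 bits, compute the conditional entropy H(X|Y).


H(X|Y) = H(X,Y) - H(Y) = 2.67 - 0.9 = 1.77

1.77 bits


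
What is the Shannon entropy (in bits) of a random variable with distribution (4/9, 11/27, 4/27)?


H = -sum(p_i * log2(p_i)). Terms: -(4/9)*log2(4/9) = 0.519967; -(11/27)*log2(11/27) = 0.527778; -(4/27)*log2(4/27) = 0.408131. H = 0.519967 + 0.527778 + 0.408131 = 1.4559

1.4559 bits


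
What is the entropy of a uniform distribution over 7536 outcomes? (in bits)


H = log2(n) = log2(7536) = 12.8796

12.8796 bits


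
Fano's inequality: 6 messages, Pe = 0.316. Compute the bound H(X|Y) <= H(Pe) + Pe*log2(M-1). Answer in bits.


H(Pe) = -Pe*log2(Pe) - (1-Pe)*log2(1-Pe) = -0.316*log2(0.316) - 0.684*log2(0.684) = 0.525193 + 0.374785 = 0.9. Pe*log2(M-1) = 0.316*log2(5) = 0.733729. Bound = H(Pe) + Pe*log2(M-1) = 0.525193 + 0.374785 + 0.733729 = 1.6337

1.6337 bits


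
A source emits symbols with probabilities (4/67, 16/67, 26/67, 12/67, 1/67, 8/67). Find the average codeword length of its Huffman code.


Huffman construction (repeatedly merge the two least-probable nodes; each merge adds 1 bit to every symbol beneath it): 1/67 + 4/67 = 5/67; 5/67 + 8/67 = 13/67; 12/67 + 13/67 = 25/67; 16/67 + 25/67 = 41/67; 26/67 + 41/67 = 1. Resulting codeword lengths (in the order the probabilities were given): (5, 2, 1, 3, 5, 4). L_avg = sum(p_i * l_i) = 4/67*5 + 16/67*2 + 26/67*1 + 12/67*3 + 1/67*5 + 8/67*4 = 151/67 = 2.2537

2.2537 bits


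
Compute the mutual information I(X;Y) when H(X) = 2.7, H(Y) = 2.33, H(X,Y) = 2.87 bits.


I(X;Y) = H(X) + H(Y) - H(X,Y) = 2.7 + 2.33 - 2.87 = 2.16

2.16 bits


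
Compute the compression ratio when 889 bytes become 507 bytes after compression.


Ratio = original / compressed = 889 / 507 = 1.7535

1.7535


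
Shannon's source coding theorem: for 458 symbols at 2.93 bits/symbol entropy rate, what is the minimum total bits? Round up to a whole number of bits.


Minimum bits >= n * H = 458 * 2.93 = 1341.94, rounded up to a whole number of bits = 1342

1342 bits


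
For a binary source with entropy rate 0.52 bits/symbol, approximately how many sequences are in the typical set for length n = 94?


log2|A_typical| = nH = 94 * 0.52 = 48.88, so |A_typical| ~ 2^48.88 = 5.180e+14

5.180e+14


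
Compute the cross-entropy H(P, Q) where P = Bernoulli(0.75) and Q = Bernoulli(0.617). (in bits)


H(P,Q) = -p*log2(q) - (1-p)*log2(1-q). -0.75*log2(0.617) = 0.522493; -0.25*log2(0.383) = 0.346146. H(P,Q) = 0.522493 + 0.346146 = 0.8686

0.8686 bits


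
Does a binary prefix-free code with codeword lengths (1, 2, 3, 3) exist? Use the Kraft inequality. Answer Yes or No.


Kraft sum = sum(2^(-l_i)) = 1.0, need <= 1. Result: satisfied (a binary prefix-free code with these lengths exists)

Yes


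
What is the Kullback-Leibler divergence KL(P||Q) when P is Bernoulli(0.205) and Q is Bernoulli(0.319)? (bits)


KL = p*log2(p/q) + (1-p)*log2((1-p)/(1-q)) = 0.205*log2(0.205/0.319) + 0.795*log2(0.795/0.681) = 0.0467

0.0467 bits


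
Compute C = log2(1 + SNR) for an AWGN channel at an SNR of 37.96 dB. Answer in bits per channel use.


SNR_linear = 10^(37.96/10) = 6251.7269; C = log2(1 + SNR_linear) = log2(1 + 6251.7269) = 12.6103

12.6103 bits/channel use


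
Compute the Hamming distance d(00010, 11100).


Count differing positions: ^ ^ ^ ^ . = 4 differences

4


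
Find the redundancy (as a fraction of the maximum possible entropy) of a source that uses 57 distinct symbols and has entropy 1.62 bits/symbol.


H_max = log2(K) = log2(57) = 5.8329 bits/symbol. Redundancy = 1 - H/H_max = 1 - 1.62/5.8329 = 1 - 0.2777 = 0.7223

0.7223


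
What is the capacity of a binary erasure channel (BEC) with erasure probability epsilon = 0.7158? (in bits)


C = 1 - epsilon = 1 - 0.7158 = 0.2842

0.2842 bits


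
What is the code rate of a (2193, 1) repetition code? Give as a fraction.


Rate = k/n = 1/2193

1/2193


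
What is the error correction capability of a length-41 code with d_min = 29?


Correction capability = floor((d-1)/2) = floor((29-1)/2) = 14

14 errors


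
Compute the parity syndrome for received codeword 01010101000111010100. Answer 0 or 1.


Syndrome = XOR of all bits = 0 XOR 1 XOR 0 XOR 1 XOR 0 XOR 1 XOR 0 XOR 1 XOR 0 XOR 0 XOR 0 XOR 1 XOR 1 XOR 1 XOR 0 XOR 1 XOR 0 XOR 1 XOR 0 XOR 0 = 1

1


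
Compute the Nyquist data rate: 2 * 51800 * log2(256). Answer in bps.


Rate = 2 * B * log2(M) = 2 * 51800 * 8.0 = 828800.0

828800.0 bps


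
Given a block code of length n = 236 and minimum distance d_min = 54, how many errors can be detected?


Detection capability = d_min - 1 = 54 - 1 = 53

53 errors


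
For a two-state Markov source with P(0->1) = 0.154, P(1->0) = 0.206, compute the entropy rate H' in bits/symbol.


Stationary distribution: pi_0 = p10/(p01+p10) = 0.5722, pi_1 = 0.4278. Entropy rate H' = pi_0*H(p01) + pi_1*H(p10) = 0.5722*0.6198 + 0.4278*0.7338 = 0.6685

0.6685 bits/symbol


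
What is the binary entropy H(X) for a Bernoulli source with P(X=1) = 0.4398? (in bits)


H = -p*log2(p) - (1-p)*log2(1-p). -0.4398*log2(0.4398) = 0.521198; -0.5602*log2(0.5602) = 0.468319. H = 0.521198 + 0.468319 = 0.9895

0.9895 bits


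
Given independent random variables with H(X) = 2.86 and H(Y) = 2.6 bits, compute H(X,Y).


For independent variables, H(X,Y) = H(X) + H(Y) = 2.86 + 2.6 = 5.46

5.46 bits


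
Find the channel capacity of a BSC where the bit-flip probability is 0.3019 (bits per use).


H(p) = -p*log2(p) - (1-p)*log2(1-p) = -0.3019*log2(0.3019) - 0.6981*log2(0.6981) = 0.521640 + 0.361961 = 0.8836. C = 1 - H(p) = 1 - 0.8836 = 0.1164

0.1164 bits


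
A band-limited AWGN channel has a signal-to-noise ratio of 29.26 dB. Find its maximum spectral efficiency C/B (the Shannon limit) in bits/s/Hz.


SNR_linear = 10^(29.26/10) = 843.3348; C/B = log2(1 + SNR_linear) = log2(1 + 843.3348) = 9.7217

9.7217 bits/s/Hz


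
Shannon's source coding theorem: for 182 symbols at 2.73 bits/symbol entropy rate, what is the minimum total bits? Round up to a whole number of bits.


Minimum bits >= n * H = 182 * 2.73 = 496.86, rounded up to a whole number of bits = 497

497 bits


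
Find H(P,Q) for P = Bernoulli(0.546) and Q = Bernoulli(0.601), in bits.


H(P,Q) = -p*log2(q) - (1-p)*log2(1-q). -0.546*log2(0.601) = 0.401071; -0.454*log2(0.399) = 0.601795. H(P,Q) = 0.401071 + 0.601795 = 1.0029

1.0029 bits


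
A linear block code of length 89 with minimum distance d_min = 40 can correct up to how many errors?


Correction capability = floor((d-1)/2) = floor((40-1)/2) = 19

19 errors


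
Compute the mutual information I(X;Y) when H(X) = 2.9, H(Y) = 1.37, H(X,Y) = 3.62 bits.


I(X;Y) = H(X) + H(Y) - H(X,Y) = 2.9 + 1.37 - 3.62 = 0.65

0.65 bits


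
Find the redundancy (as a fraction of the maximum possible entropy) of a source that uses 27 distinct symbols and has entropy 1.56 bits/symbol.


H_max = log2(K) = log2(27) = 4.7549 bits/symbol. Redundancy = 1 - H/H_max = 1 - 1.56/4.7549 = 1 - 0.3281 = 0.6719

0.6719


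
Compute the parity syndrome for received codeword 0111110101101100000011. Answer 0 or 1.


Syndrome = XOR of all bits = 0 XOR 1 XOR 1 XOR 1 XOR 1 XOR 1 XOR 0 XOR 1 XOR 0 XOR 1 XOR 1 XOR 0 XOR 1 XOR 1 XOR 0 XOR 0 XOR 0 XOR 0 XOR 0 XOR 0 XOR 1 XOR 1 = 0

0


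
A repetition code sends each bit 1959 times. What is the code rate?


Rate = k/n = 1/1959

1/1959


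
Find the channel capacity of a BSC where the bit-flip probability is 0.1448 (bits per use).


H(p) = -p*log2(p) - (1-p)*log2(1-p) = -0.1448*log2(0.1448) - 0.8552*log2(0.8552) = 0.403683 + 0.192990 = 0.5967. C = 1 - H(p) = 1 - 0.5967 = 0.4033

0.4033 bits


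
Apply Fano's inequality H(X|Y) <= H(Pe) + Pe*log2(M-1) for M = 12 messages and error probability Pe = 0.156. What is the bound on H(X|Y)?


H(Pe) = -Pe*log2(Pe) - (1-Pe)*log2(1-Pe) = -0.156*log2(0.156) - 0.844*log2(0.844) = 0.418140 + 0.206514 = 0.6247. Pe*log2(M-1) = 0.156*log2(11) = 0.539671. Bound = H(Pe) + Pe*log2(M-1) = 0.418140 + 0.206514 + 0.539671 = 1.1643

1.1643 bits


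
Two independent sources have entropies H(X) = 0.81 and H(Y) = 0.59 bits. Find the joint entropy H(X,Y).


For independent variables, H(X,Y) = H(X) + H(Y) = 0.81 + 0.59 = 1.4

1.4 bits


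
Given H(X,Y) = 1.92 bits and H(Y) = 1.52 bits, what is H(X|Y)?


H(X|Y) = H(X,Y) - H(Y) = 1.92 - 1.52 = 0.4

0.4 bits


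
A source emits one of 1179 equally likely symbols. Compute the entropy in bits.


H = log2(n) = log2(1179) = 10.2033

10.2033 bits


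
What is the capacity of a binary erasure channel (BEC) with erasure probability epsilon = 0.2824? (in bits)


C = 1 - epsilon = 1 - 0.2824 = 0.7176

0.7176 bits


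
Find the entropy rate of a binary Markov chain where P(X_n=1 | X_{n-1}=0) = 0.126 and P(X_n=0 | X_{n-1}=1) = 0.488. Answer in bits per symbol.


Stationary distribution: pi_0 = p10/(p01+p10) = 0.7948, pi_1 = 0.2052. Entropy rate H' = pi_0*H(p01) + pi_1*H(p10) = 0.7948*0.5464 + 0.2052*0.9996 = 0.6394

0.6394 bits/symbol


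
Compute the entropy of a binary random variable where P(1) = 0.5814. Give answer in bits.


H = -p*log2(p) - (1-p)*log2(1-p). -0.5814*log2(0.5814) = 0.454886; -0.4186*log2(0.4186) = 0.525911. H = 0.454886 + 0.525911 = 0.9808

0.9808 bits


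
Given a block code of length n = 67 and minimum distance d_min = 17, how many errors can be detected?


Detection capability = d_min - 1 = 17 - 1 = 16

16 errors


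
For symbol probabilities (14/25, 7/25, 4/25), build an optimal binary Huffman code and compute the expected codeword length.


Huffman construction (repeatedly merge the two least-probable nodes; each merge adds 1 bit to every symbol beneath it): 4/25 + 7/25 = 11/25; 11/25 + 14/25 = 1. Resulting codeword lengths (in the order the probabilities were given): (1, 2, 2). L_avg = sum(p_i * l_i) = 14/25*1 + 7/25*2 + 4/25*2 = 36/25 = 1.44

1.44 bits


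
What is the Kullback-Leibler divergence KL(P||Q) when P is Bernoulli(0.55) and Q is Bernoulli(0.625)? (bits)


KL = p*log2(p/q) + (1-p)*log2((1-p)/(1-q)) = 0.55*log2(0.55/0.625) + 0.45*log2(0.45/0.375) = 0.0169

0.0169 bits


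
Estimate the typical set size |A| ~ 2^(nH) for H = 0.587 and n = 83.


log2|A_typical| = nH = 83 * 0.587 = 48.721, so |A_typical| ~ 2^48.721 = 4.640e+14

4.640e+14


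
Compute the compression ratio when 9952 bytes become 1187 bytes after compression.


Ratio = original / compressed = 9952 / 1187 = 8.3842

8.3842


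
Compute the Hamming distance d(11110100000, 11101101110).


Count differing positions: . . . ^ ^ . . ^ ^ ^ . = 5 differences

5


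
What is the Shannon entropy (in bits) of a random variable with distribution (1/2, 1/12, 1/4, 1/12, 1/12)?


H = -sum(p_i * log2(p_i)). Terms: -(1/2)*log2(1/2) = 0.500000; -(1/12)*log2(1/12) = 0.298747; -(1/4)*log2(1/4) = 0.500000; -(1/12)*log2(1/12) = 0.298747; -(1/12)*log2(1/12) = 0.298747. H = 0.500000 + 0.298747 + 0.500000 + 0.298747 + 0.298747 = 1.8962

1.8962 bits


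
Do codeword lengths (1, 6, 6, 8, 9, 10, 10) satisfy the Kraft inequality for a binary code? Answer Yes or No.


Kraft sum = sum(2^(-l_i)) = 0.5391, need <= 1. Result: satisfied (a binary prefix-free code with these lengths exists)

Yes


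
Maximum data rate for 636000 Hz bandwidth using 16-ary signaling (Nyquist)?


Rate = 2 * B * log2(M) = 2 * 636000 * 4.0 = 5088000.0

5088000.0 bps


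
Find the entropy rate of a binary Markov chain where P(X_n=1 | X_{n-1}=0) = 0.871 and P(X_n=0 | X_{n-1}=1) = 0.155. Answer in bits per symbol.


Stationary distribution: pi_0 = p10/(p01+p10) = 0.1511, pi_1 = 0.8489. Entropy rate H' = pi_0*H(p01) + pi_1*H(p10) = 0.1511*0.5547 + 0.8489*0.6222 = 0.612

0.612 bits/symbol


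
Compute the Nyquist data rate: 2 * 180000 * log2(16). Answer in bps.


Rate = 2 * B * log2(M) = 2 * 180000 * 4.0 = 1440000.0

1440000.0 bps


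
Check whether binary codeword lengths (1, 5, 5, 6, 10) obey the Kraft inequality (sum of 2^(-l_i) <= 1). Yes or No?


Kraft sum = sum(2^(-l_i)) = 0.5791, need <= 1. Result: satisfied (a binary prefix-free code with these lengths exists)

Yes


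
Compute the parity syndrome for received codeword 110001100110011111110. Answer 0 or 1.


Syndrome = XOR of all bits = 1 XOR 1 XOR 0 XOR 0 XOR 0 XOR 1 XOR 1 XOR 0 XOR 0 XOR 1 XOR 1 XOR 0 XOR 0 XOR 1 XOR 1 XOR 1 XOR 1 XOR 1 XOR 1 XOR 1 XOR 0 = 1

1


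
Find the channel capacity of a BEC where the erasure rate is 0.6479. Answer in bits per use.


C = 1 - epsilon = 1 - 0.6479 = 0.3521

0.3521 bits


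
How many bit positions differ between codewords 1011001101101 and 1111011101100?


Count differing positions: . ^ . . . ^ . . . . . . ^ = 3 differences

3


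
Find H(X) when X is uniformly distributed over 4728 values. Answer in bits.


H = log2(n) = log2(4728) = 12.207

12.207 bits


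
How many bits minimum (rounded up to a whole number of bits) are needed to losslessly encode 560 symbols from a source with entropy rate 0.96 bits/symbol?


Minimum bits >= n * H = 560 * 0.96 = 537.6, rounded up to a whole number of bits = 538

538 bits


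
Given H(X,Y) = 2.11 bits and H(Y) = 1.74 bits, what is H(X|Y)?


H(X|Y) = H(X,Y) - H(Y) = 2.11 - 1.74 = 0.37

0.37 bits


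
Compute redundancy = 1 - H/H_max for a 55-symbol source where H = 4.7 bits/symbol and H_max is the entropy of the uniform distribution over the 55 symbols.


H_max = log2(K) = log2(55) = 5.7814 bits/symbol. Redundancy = 1 - H/H_max = 1 - 4.7/5.7814 = 1 - 0.813 = 0.187

0.187


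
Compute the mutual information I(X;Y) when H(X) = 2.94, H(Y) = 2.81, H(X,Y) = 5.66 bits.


I(X;Y) = H(X) + H(Y) - H(X,Y) = 2.94 + 2.81 - 5.66 = 0.09

0.09 bits


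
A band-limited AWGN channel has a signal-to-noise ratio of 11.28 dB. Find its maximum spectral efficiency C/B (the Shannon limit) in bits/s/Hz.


SNR_linear = 10^(11.28/10) = 13.4276; C/B = log2(1 + SNR_linear) = log2(1 + 13.4276) = 3.8508

3.8508 bits/s/Hz


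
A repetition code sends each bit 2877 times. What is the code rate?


Rate = k/n = 1/2877

1/2877


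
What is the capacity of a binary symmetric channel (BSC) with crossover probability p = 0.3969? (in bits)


H(p) = -p*log2(p) - (1-p)*log2(1-p) = -0.3969*log2(0.3969) - 0.6031*log2(0.6031) = 0.529128 + 0.439980 = 0.9691. C = 1 - H(p) = 1 - 0.9691 = 0.0309

0.0309 bits


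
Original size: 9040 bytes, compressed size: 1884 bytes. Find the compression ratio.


Ratio = original / compressed = 9040 / 1884 = 4.7983

4.7983


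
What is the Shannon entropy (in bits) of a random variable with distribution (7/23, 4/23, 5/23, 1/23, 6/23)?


H = -sum(p_i * log2(p_i)). Terms: -(7/23)*log2(7/23) = 0.522324; -(4/23)*log2(4/23) = 0.438880; -(5/23)*log2(5/23) = 0.478616; -(1/23)*log2(1/23) = 0.196677; -(6/23)*log2(6/23) = 0.505722. H = 0.522324 + 0.438880 + 0.478616 + 0.196677 + 0.505722 = 2.1422

2.1422 bits


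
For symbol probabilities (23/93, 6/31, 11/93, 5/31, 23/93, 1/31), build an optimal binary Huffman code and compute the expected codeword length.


Huffman construction (repeatedly merge the two least-probable nodes; each merge adds 1 bit to every symbol beneath it): 1/31 + 11/93 = 14/93; 14/93 + 5/31 = 29/93; 6/31 + 23/93 = 41/93; 23/93 + 29/93 = 52/93; 41/93 + 52/93 = 1. Resulting codeword lengths (in the order the probabilities were given): (2, 2, 4, 3, 2, 4). L_avg = sum(p_i * l_i) = 23/93*2 + 6/31*2 + 11/93*4 + 5/31*3 + 23/93*2 + 1/31*4 = 229/93 = 2.4624

2.4624 bits


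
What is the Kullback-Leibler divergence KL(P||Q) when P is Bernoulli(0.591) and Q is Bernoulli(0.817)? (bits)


KL = p*log2(p/q) + (1-p)*log2((1-p)/(1-q)) = 0.591*log2(0.591/0.817) + 0.409*log2(0.409/0.183) = 0.1984

0.1984 bits


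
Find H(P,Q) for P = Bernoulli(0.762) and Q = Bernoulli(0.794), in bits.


H(P,Q) = -p*log2(q) - (1-p)*log2(1-q). -0.762*log2(0.794) = 0.253585; -0.238*log2(0.206) = 0.542470. H(P,Q) = 0.253585 + 0.542470 = 0.7961

0.7961 bits


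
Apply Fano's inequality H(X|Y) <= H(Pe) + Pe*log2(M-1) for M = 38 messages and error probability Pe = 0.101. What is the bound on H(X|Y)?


H(Pe) = -Pe*log2(Pe) - (1-Pe)*log2(1-Pe) = -0.101*log2(0.101) - 0.899*log2(0.899) = 0.334065 + 0.138093 = 0.4722. Pe*log2(M-1) = 0.101*log2(37) = 0.526155. Bound = H(Pe) + Pe*log2(M-1) = 0.334065 + 0.138093 + 0.526155 = 0.9983

0.9983 bits


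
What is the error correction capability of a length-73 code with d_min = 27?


Correction capability = floor((d-1)/2) = floor((27-1)/2) = 13

13 errors


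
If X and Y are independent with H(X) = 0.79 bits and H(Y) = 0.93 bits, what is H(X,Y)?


For independent variables, H(X,Y) = H(X) + H(Y) = 0.79 + 0.93 = 1.72

1.72 bits


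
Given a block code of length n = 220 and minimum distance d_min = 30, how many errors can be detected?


Detection capability = d_min - 1 = 30 - 1 = 29

29 errors


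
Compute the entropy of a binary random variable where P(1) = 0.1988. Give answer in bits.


H = -p*log2(p) - (1-p)*log2(1-p). -0.1988*log2(0.1988) = 0.463325; -0.8012*log2(0.8012) = 0.256196. H = 0.463325 + 0.256196 = 0.7195

0.7195 bits


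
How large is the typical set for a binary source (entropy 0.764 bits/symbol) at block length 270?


log2|A_typical| = nH = 270 * 0.764 = 206.28, so |A_typical| ~ 2^206.28 = 1.249e+62

1.249e+62


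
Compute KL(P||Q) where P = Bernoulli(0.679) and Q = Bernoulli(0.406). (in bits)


KL = p*log2(p/q) + (1-p)*log2((1-p)/(1-q)) = 0.679*log2(0.679/0.406) + 0.321*log2(0.321/0.594) = 0.2188

0.2188 bits


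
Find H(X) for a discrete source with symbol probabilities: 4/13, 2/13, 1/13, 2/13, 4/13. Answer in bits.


H = -sum(p_i * log2(p_i)). Terms: -(4/13)*log2(4/13) = 0.523212; -(2/13)*log2(2/13) = 0.415452; -(1/13)*log2(1/13) = 0.284649; -(2/13)*log2(2/13) = 0.415452; -(4/13)*log2(4/13) = 0.523212. H = 0.523212 + 0.415452 + 0.284649 + 0.415452 + 0.523212 = 2.162

2.162 bits


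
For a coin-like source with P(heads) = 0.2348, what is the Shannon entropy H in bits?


H = -p*log2(p) - (1-p)*log2(1-p). -0.2348*log2(0.2348) = 0.490848; -0.7652*log2(0.7652) = 0.295437. H = 0.490848 + 0.295437 = 0.7863

0.7863 bits


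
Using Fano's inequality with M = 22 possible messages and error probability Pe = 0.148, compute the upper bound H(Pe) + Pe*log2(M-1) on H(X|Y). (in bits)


H(Pe) = -Pe*log2(Pe) - (1-Pe)*log2(1-Pe) = -0.148*log2(0.148) - 0.852*log2(0.852) = 0.407937 + 0.196876 = 0.6048. Pe*log2(M-1) = 0.148*log2(21) = 0.650063. Bound = H(Pe) + Pe*log2(M-1) = 0.407937 + 0.196876 + 0.650063 = 1.2549

1.2549 bits


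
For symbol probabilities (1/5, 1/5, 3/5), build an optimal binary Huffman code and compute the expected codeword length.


Huffman construction (repeatedly merge the two least-probable nodes; each merge adds 1 bit to every symbol beneath it): 1/5 + 1/5 = 2/5; 2/5 + 3/5 = 1. Resulting codeword lengths (in the order the probabilities were given): (2, 2, 1). L_avg = sum(p_i * l_i) = 1/5*2 + 1/5*2 + 3/5*1 = 7/5 = 1.4

1.4 bits


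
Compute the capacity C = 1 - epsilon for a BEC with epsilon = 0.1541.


C = 1 - epsilon = 1 - 0.1541 = 0.8459

0.8459 bits


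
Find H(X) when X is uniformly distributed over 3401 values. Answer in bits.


H = log2(n) = log2(3401) = 11.7317

11.7317 bits


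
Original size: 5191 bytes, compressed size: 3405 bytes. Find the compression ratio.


Ratio = original / compressed = 5191 / 3405 = 1.5245

1.5245


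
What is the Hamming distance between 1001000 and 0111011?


Count differing positions: ^ ^ ^ . . ^ ^ = 5 differences

5


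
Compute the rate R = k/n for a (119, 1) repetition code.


Rate = k/n = 1/119

1/119


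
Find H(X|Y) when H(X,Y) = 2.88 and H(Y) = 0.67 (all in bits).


H(X|Y) = H(X,Y) - H(Y) = 2.88 - 0.67 = 2.21

2.21 bits


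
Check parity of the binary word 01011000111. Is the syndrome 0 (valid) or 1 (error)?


Syndrome = XOR of all bits = 0 XOR 1 XOR 0 XOR 1 XOR 1 XOR 0 XOR 0 XOR 0 XOR 1 XOR 1 XOR 1 = 0

0


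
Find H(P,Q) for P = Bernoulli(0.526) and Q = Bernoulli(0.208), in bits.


H(P,Q) = -p*log2(q) - (1-p)*log2(1-q). -0.526*log2(0.208) = 1.191571; -0.474*log2(0.792) = 0.159467. H(P,Q) = 1.191571 + 0.159467 = 1.351

1.351 bits


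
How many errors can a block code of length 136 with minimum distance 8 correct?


Correction capability = floor((d-1)/2) = floor((8-1)/2) = 3

3 errors


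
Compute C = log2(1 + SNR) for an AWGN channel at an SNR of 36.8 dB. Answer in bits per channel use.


SNR_linear = 10^(36.8/10) = 4786.3009; C = log2(1 + SNR_linear) = log2(1 + 4786.3009) = 12.225

12.225 bits/channel use


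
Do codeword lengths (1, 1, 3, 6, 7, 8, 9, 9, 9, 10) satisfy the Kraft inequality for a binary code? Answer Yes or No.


Kraft sum = sum(2^(-l_i)) = 1.1592, need <= 1. Result: violated (a binary prefix-free code with these lengths cannot exist)

No


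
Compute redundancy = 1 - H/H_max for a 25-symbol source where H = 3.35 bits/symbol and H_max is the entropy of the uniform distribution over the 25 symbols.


H_max = log2(K) = log2(25) = 4.6439 bits/symbol. Redundancy = 1 - H/H_max = 1 - 3.35/4.6439 = 1 - 0.7214 = 0.2786

0.2786


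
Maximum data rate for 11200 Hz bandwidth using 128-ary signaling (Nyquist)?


Rate = 2 * B * log2(M) = 2 * 11200 * 7.0 = 156800.0

156800.0 bps


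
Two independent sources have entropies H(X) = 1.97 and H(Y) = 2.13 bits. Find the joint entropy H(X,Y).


For independent variables, H(X,Y) = H(X) + H(Y) = 1.97 + 2.13 = 4.1

4.1 bits


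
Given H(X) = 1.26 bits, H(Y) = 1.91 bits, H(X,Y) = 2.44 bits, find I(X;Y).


I(X;Y) = H(X) + H(Y) - H(X,Y) = 1.26 + 1.91 - 2.44 = 0.73

0.73 bits


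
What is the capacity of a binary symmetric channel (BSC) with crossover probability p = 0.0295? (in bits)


H(p) = -p*log2(p) - (1-p)*log2(1-p) = -0.0295*log2(0.0295) - 0.9705*log2(0.9705) = 0.149953 + 0.041925 = 0.1919. C = 1 - H(p) = 1 - 0.1919 = 0.8081

0.8081 bits


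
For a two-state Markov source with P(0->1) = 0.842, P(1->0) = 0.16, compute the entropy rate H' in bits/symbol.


Stationary distribution: pi_0 = p10/(p01+p10) = 0.1597, pi_1 = 0.8403. Entropy rate H' = pi_0*H(p01) + pi_1*H(p10) = 0.1597*0.6295 + 0.8403*0.6343 = 0.6335

0.6335 bits/symbol


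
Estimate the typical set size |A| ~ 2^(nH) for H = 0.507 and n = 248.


log2|A_typical| = nH = 248 * 0.507 = 125.736, so |A_typical| ~ 2^125.736 = 7.084e+37

7.084e+37


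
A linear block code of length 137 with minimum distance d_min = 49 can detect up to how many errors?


Detection capability = d_min - 1 = 49 - 1 = 48

48 errors


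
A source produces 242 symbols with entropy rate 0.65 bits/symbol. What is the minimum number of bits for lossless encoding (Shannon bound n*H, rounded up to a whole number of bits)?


Minimum bits >= n * H = 242 * 0.65 = 157.3, rounded up to a whole number of bits = 158

158 bits


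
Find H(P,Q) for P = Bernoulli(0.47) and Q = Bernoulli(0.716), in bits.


H(P,Q) = -p*log2(q) - (1-p)*log2(1-q). -0.47*log2(0.716) = 0.226525; -0.53*log2(0.284) = 0.962500. H(P,Q) = 0.226525 + 0.962500 = 1.189

1.189 bits


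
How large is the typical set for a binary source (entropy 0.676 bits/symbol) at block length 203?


log2|A_typical| = nH = 203 * 0.676 = 137.228, so |A_typical| ~ 2^137.228 = 2.041e+41

2.041e+41


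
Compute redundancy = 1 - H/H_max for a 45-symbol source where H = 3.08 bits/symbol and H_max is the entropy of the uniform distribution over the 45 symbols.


H_max = log2(K) = log2(45) = 5.4919 bits/symbol. Redundancy = 1 - H/H_max = 1 - 3.08/5.4919 = 1 - 0.5608 = 0.4392

0.4392


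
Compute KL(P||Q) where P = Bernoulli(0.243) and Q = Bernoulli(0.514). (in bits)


KL = p*log2(p/q) + (1-p)*log2((1-p)/(1-q)) = 0.243*log2(0.243/0.514) + 0.757*log2(0.757/0.486) = 0.2213

0.2213 bits


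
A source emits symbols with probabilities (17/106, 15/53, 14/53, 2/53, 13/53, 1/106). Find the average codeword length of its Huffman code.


Huffman construction (repeatedly merge the two least-probable nodes; each merge adds 1 bit to every symbol beneath it): 1/106 + 2/53 = 5/106; 5/106 + 17/106 = 11/53; 11/53 + 13/53 = 24/53; 14/53 + 15/53 = 29/53; 24/53 + 29/53 = 1. Resulting codeword lengths (in the order the probabilities were given): (3, 2, 2, 4, 2, 4). L_avg = sum(p_i * l_i) = 17/106*3 + 15/53*2 + 14/53*2 + 2/53*4 + 13/53*2 + 1/106*4 = 239/106 = 2.2547

2.2547 bits


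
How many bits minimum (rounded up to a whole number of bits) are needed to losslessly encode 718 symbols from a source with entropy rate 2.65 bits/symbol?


Minimum bits >= n * H = 718 * 2.65 = 1902.7, rounded up to a whole number of bits = 1903

1903 bits


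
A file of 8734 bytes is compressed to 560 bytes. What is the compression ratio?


Ratio = original / compressed = 8734 / 560 = 15.5964

15.5964


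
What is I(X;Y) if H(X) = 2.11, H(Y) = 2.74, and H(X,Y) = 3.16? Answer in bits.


I(X;Y) = H(X) + H(Y) - H(X,Y) = 2.11 + 2.74 - 3.16 = 1.69

1.69 bits


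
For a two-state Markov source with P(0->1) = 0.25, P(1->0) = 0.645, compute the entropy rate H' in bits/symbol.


Stationary distribution: pi_0 = p10/(p01+p10) = 0.7207, pi_1 = 0.2793. Entropy rate H' = pi_0*H(p01) + pi_1*H(p10) = 0.7207*0.8113 + 0.2793*0.9385 = 0.8468

0.8468 bits/symbol


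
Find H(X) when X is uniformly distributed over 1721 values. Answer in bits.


H = log2(n) = log2(1721) = 10.749

10.749 bits


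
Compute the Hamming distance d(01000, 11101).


Count differing positions: ^ . ^ . ^ = 3 differences

3


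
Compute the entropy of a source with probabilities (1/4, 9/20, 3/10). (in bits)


H = -sum(p_i * log2(p_i)). Terms: -(1/4)*log2(1/4) = 0.500000; -(9/20)*log2(9/20) = 0.518401; -(3/10)*log2(3/10) = 0.521090. H = 0.500000 + 0.518401 + 0.521090 = 1.5395

1.5395 bits


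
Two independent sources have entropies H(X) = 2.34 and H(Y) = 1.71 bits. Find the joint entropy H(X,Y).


For independent variables, H(X,Y) = H(X) + H(Y) = 2.34 + 1.71 = 4.05

4.05 bits


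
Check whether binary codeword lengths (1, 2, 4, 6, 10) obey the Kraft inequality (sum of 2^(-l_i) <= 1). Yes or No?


Kraft sum = sum(2^(-l_i)) = 0.8291, need <= 1. Result: satisfied (a binary prefix-free code with these lengths exists)

Yes


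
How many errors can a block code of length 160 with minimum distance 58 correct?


Correction capability = floor((d-1)/2) = floor((58-1)/2) = 28

28 errors


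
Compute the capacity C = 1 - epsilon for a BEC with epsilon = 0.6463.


C = 1 - epsilon = 1 - 0.6463 = 0.3537

0.3537 bits


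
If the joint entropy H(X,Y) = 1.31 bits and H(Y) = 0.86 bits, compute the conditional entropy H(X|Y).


H(X|Y) = H(X,Y) - H(Y) = 1.31 - 0.86 = 0.45

0.45 bits


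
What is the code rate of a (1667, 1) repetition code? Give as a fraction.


Rate = k/n = 1/1667

1/1667


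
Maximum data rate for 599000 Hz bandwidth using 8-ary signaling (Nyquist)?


Rate = 2 * B * log2(M) = 2 * 599000 * 3.0 = 3594000.0

3594000.0 bps


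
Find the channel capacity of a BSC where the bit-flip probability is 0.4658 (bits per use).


H(p) = -p*log2(p) - (1-p)*log2(1-p) = -0.4658*log2(0.4658) - 0.5342*log2(0.5342) = 0.513413 + 0.483210 = 0.9966. C = 1 - H(p) = 1 - 0.9966 = 0.0034

0.0034 bits


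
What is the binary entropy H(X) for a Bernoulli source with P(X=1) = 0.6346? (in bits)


H = -p*log2(p) - (1-p)*log2(1-p). -0.6346*log2(0.6346) = 0.416349; -0.3654*log2(0.3654) = 0.530726. H = 0.416349 + 0.530726 = 0.9471

0.9471 bits


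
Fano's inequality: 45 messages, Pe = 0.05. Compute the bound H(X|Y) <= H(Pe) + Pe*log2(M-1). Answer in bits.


H(Pe) = -Pe*log2(Pe) - (1-Pe)*log2(1-Pe) = -0.05*log2(0.05) - 0.95*log2(0.95) = 0.216096 + 0.070301 = 0.2864. Pe*log2(M-1) = 0.05*log2(44) = 0.272972. Bound = H(Pe) + Pe*log2(M-1) = 0.216096 + 0.070301 + 0.272972 = 0.5594

0.5594 bits


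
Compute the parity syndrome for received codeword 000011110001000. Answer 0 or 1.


Syndrome = XOR of all bits = 0 XOR 0 XOR 0 XOR 0 XOR 1 XOR 1 XOR 1 XOR 1 XOR 0 XOR 0 XOR 0 XOR 1 XOR 0 XOR 0 XOR 0 = 1

1


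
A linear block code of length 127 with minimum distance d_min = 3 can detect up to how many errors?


Detection capability = d_min - 1 = 3 - 1 = 2

2 errors


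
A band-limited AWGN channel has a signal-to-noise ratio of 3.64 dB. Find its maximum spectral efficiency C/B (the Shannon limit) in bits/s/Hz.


SNR_linear = 10^(3.64/10) = 2.3121; C/B = log2(1 + SNR_linear) = log2(1 + 2.3121) = 1.7277

1.7277 bits/s/Hz


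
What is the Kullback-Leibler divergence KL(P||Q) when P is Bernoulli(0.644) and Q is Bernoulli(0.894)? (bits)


KL = p*log2(p/q) + (1-p)*log2((1-p)/(1-q)) = 0.644*log2(0.644/0.894) + 0.356*log2(0.356/0.106) = 0.3175

0.3175 bits


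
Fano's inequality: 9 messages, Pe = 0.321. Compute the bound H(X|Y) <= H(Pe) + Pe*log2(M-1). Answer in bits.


H(Pe) = -Pe*log2(Pe) - (1-Pe)*log2(1-Pe) = -0.321*log2(0.321) - 0.679*log2(0.679) = 0.526233 + 0.379233 = 0.9055. Pe*log2(M-1) = 0.321*log2(8) = 0.963000. Bound = H(Pe) + Pe*log2(M-1) = 0.526233 + 0.379233 + 0.963000 = 1.8685

1.8685 bits


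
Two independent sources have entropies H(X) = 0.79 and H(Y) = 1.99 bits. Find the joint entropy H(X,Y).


For independent variables, H(X,Y) = H(X) + H(Y) = 0.79 + 1.99 = 2.78

2.78 bits


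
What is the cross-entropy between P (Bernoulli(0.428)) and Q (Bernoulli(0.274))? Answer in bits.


H(P,Q) = -p*log2(q) - (1-p)*log2(1-q). -0.428*log2(0.274) = 0.799398; -0.572*log2(0.726) = 0.264240. H(P,Q) = 0.799398 + 0.264240 = 1.0636

1.0636 bits


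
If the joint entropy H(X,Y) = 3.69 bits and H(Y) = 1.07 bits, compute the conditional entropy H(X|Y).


H(X|Y) = H(X,Y) - H(Y) = 3.69 - 1.07 = 2.62

2.62 bits


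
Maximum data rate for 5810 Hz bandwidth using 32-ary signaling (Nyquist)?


Rate = 2 * B * log2(M) = 2 * 5810 * 5.0 = 58100.0

58100.0 bps


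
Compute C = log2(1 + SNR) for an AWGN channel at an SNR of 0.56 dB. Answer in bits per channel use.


SNR_linear = 10^(0.56/10) = 1.1376; C = log2(1 + SNR_linear) = log2(1 + 1.1376) = 1.096

1.096 bits/channel use


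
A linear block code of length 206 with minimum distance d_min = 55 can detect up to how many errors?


Detection capability = d_min - 1 = 55 - 1 = 54

54 errors


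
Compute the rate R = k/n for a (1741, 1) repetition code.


Rate = k/n = 1/1741

1/1741


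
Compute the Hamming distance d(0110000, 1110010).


Count differing positions: ^ . . . . ^ . = 2 differences

2


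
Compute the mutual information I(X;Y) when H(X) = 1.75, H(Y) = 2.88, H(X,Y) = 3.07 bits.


I(X;Y) = H(X) + H(Y) - H(X,Y) = 1.75 + 2.88 - 3.07 = 1.56

1.56 bits


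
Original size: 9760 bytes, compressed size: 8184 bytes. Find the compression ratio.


Ratio = original / compressed = 9760 / 8184 = 1.1926

1.1926


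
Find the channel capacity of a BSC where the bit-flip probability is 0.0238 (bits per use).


H(p) = -p*log2(p) - (1-p)*log2(1-p) = -0.0238*log2(0.0238) - 0.9762*log2(0.9762) = 0.128351 + 0.033924 = 0.1623. C = 1 - H(p) = 1 - 0.1623 = 0.8377

0.8377 bits


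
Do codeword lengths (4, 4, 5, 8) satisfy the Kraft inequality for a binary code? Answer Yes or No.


Kraft sum = sum(2^(-l_i)) = 0.1602, need <= 1. Result: satisfied (a binary prefix-free code with these lengths exists)

Yes
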